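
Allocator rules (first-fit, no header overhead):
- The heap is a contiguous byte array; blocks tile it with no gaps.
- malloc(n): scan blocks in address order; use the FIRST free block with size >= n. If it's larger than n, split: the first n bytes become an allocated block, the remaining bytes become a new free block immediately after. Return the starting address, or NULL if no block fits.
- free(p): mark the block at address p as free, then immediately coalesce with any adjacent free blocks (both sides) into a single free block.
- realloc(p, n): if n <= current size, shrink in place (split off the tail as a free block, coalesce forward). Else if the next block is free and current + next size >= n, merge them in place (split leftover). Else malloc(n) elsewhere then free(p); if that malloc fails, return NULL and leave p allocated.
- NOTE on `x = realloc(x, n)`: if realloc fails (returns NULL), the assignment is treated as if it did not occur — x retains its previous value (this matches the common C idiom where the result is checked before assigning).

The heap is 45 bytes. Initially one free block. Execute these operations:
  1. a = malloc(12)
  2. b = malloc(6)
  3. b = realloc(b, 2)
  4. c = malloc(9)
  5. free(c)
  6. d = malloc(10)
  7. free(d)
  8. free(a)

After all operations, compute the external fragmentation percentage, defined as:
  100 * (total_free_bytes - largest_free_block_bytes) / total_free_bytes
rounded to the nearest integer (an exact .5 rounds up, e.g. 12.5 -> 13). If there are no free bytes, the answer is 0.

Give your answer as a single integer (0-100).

Answer: 28

Derivation:
Op 1: a = malloc(12) -> a = 0; heap: [0-11 ALLOC][12-44 FREE]
Op 2: b = malloc(6) -> b = 12; heap: [0-11 ALLOC][12-17 ALLOC][18-44 FREE]
Op 3: b = realloc(b, 2) -> b = 12; heap: [0-11 ALLOC][12-13 ALLOC][14-44 FREE]
Op 4: c = malloc(9) -> c = 14; heap: [0-11 ALLOC][12-13 ALLOC][14-22 ALLOC][23-44 FREE]
Op 5: free(c) -> (freed c); heap: [0-11 ALLOC][12-13 ALLOC][14-44 FREE]
Op 6: d = malloc(10) -> d = 14; heap: [0-11 ALLOC][12-13 ALLOC][14-23 ALLOC][24-44 FREE]
Op 7: free(d) -> (freed d); heap: [0-11 ALLOC][12-13 ALLOC][14-44 FREE]
Op 8: free(a) -> (freed a); heap: [0-11 FREE][12-13 ALLOC][14-44 FREE]
Free blocks: [12 31] total_free=43 largest=31 -> 100*(43-31)/43 = 1200/43 ≈ 27.907 -> rounds to 28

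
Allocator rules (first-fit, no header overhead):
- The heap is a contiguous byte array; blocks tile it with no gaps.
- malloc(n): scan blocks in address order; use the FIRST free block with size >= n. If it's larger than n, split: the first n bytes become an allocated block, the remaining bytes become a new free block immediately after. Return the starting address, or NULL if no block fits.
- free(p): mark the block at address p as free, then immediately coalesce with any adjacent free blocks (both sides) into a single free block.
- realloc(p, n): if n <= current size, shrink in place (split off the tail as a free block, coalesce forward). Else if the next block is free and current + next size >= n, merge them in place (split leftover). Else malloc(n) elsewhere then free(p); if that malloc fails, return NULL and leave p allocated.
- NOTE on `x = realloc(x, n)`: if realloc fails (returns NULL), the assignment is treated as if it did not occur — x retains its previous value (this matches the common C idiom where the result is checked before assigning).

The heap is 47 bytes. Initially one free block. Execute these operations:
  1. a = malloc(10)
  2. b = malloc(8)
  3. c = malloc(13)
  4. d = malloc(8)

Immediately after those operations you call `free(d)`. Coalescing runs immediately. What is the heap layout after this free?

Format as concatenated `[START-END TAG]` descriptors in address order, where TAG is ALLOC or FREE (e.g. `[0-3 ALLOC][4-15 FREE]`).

Op 1: a = malloc(10) -> a = 0; heap: [0-9 ALLOC][10-46 FREE]
Op 2: b = malloc(8) -> b = 10; heap: [0-9 ALLOC][10-17 ALLOC][18-46 FREE]
Op 3: c = malloc(13) -> c = 18; heap: [0-9 ALLOC][10-17 ALLOC][18-30 ALLOC][31-46 FREE]
Op 4: d = malloc(8) -> d = 31; heap: [0-9 ALLOC][10-17 ALLOC][18-30 ALLOC][31-38 ALLOC][39-46 FREE]
free(d): d = 31 -> block [31-38 ALLOC]; mark free, coalesce with adjacent free neighbors -> [0-9 ALLOC][10-17 ALLOC][18-30 ALLOC][31-46 FREE]

Answer: [0-9 ALLOC][10-17 ALLOC][18-30 ALLOC][31-46 FREE]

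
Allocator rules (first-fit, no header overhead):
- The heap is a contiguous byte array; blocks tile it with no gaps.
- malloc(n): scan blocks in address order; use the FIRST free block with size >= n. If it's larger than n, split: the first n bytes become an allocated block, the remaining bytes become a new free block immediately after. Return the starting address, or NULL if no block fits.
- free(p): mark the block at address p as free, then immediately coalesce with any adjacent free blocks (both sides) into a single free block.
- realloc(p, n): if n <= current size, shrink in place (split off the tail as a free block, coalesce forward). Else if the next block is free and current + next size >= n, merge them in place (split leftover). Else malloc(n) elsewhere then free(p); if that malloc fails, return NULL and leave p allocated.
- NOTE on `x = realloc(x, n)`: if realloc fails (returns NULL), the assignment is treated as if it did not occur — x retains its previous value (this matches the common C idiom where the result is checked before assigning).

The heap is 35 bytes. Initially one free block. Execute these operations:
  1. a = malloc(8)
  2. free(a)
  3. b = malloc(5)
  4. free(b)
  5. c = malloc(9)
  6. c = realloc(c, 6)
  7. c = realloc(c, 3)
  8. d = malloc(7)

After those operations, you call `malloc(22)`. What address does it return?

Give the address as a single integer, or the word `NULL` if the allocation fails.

Op 1: a = malloc(8) -> a = 0; heap: [0-7 ALLOC][8-34 FREE]
Op 2: free(a) -> (freed a); heap: [0-34 FREE]
Op 3: b = malloc(5) -> b = 0; heap: [0-4 ALLOC][5-34 FREE]
Op 4: free(b) -> (freed b); heap: [0-34 FREE]
Op 5: c = malloc(9) -> c = 0; heap: [0-8 ALLOC][9-34 FREE]
Op 6: c = realloc(c, 6) -> c = 0; heap: [0-5 ALLOC][6-34 FREE]
Op 7: c = realloc(c, 3) -> c = 0; heap: [0-2 ALLOC][3-34 FREE]
Op 8: d = malloc(7) -> d = 3; heap: [0-2 ALLOC][3-9 ALLOC][10-34 FREE]
malloc(22): first-fit scan over [0-2 ALLOC][3-9 ALLOC][10-34 FREE] -> 10

Answer: 10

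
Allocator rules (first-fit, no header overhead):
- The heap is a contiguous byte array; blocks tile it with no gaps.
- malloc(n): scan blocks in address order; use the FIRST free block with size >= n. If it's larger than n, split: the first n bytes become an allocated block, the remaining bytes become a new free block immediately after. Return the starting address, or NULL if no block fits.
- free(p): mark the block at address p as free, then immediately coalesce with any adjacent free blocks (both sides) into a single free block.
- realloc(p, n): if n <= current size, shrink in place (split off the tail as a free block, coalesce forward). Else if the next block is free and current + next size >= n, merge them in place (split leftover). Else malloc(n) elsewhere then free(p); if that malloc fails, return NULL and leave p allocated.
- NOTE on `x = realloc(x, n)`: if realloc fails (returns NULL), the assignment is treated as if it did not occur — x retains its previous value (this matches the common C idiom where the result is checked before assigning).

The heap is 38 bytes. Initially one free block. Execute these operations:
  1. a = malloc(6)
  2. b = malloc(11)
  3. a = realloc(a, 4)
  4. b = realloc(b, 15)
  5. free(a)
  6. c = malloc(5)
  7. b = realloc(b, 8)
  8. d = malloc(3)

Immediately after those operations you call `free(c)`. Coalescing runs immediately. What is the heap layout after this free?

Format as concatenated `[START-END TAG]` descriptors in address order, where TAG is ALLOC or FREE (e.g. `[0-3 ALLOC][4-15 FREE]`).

Answer: [0-5 FREE][6-13 ALLOC][14-16 ALLOC][17-37 FREE]

Derivation:
Op 1: a = malloc(6) -> a = 0; heap: [0-5 ALLOC][6-37 FREE]
Op 2: b = malloc(11) -> b = 6; heap: [0-5 ALLOC][6-16 ALLOC][17-37 FREE]
Op 3: a = realloc(a, 4) -> a = 0; heap: [0-3 ALLOC][4-5 FREE][6-16 ALLOC][17-37 FREE]
Op 4: b = realloc(b, 15) -> b = 6; heap: [0-3 ALLOC][4-5 FREE][6-20 ALLOC][21-37 FREE]
Op 5: free(a) -> (freed a); heap: [0-5 FREE][6-20 ALLOC][21-37 FREE]
Op 6: c = malloc(5) -> c = 0; heap: [0-4 ALLOC][5-5 FREE][6-20 ALLOC][21-37 FREE]
Op 7: b = realloc(b, 8) -> b = 6; heap: [0-4 ALLOC][5-5 FREE][6-13 ALLOC][14-37 FREE]
Op 8: d = malloc(3) -> d = 14; heap: [0-4 ALLOC][5-5 FREE][6-13 ALLOC][14-16 ALLOC][17-37 FREE]
free(c): c = 0 -> block [0-4 ALLOC]; mark free, coalesce with adjacent free neighbors -> [0-5 FREE][6-13 ALLOC][14-16 ALLOC][17-37 FREE]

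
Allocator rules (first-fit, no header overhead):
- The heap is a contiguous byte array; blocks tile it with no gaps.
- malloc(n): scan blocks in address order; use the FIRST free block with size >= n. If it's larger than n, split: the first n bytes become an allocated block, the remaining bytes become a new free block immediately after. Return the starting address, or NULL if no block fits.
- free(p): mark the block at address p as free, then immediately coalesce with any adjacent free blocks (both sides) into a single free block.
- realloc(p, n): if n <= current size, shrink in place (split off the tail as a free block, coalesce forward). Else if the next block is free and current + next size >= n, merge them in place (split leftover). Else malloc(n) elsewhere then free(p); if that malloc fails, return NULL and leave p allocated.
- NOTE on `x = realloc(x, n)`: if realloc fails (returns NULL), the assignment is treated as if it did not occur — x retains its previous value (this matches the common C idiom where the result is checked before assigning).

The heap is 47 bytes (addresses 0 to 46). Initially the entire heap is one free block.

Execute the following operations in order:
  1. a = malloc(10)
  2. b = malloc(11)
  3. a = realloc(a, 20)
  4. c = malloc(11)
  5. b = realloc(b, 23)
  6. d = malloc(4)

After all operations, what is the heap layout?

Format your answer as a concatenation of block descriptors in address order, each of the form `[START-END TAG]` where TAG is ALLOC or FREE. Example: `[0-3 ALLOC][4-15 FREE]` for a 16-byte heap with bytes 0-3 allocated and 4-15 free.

Op 1: a = malloc(10) -> a = 0; heap: [0-9 ALLOC][10-46 FREE]
Op 2: b = malloc(11) -> b = 10; heap: [0-9 ALLOC][10-20 ALLOC][21-46 FREE]
Op 3: a = realloc(a, 20) -> a = 21; heap: [0-9 FREE][10-20 ALLOC][21-40 ALLOC][41-46 FREE]
Op 4: c = malloc(11) -> c = NULL; heap: [0-9 FREE][10-20 ALLOC][21-40 ALLOC][41-46 FREE]
Op 5: b = realloc(b, 23) -> NULL (b unchanged); heap: [0-9 FREE][10-20 ALLOC][21-40 ALLOC][41-46 FREE]
Op 6: d = malloc(4) -> d = 0; heap: [0-3 ALLOC][4-9 FREE][10-20 ALLOC][21-40 ALLOC][41-46 FREE]

Answer: [0-3 ALLOC][4-9 FREE][10-20 ALLOC][21-40 ALLOC][41-46 FREE]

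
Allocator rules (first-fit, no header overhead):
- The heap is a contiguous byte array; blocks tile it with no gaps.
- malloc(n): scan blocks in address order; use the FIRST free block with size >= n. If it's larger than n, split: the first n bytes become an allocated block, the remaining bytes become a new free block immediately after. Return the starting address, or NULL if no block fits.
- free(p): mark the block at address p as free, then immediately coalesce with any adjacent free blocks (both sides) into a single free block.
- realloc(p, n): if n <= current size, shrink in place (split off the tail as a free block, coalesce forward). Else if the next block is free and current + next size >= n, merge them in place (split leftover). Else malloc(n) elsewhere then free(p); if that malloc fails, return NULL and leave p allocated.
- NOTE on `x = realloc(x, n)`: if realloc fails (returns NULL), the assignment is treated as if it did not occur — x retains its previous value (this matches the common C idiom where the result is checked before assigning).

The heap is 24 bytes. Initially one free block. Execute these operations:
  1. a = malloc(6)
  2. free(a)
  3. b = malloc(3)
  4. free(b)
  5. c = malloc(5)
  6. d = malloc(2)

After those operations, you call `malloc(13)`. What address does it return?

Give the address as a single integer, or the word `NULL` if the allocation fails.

Op 1: a = malloc(6) -> a = 0; heap: [0-5 ALLOC][6-23 FREE]
Op 2: free(a) -> (freed a); heap: [0-23 FREE]
Op 3: b = malloc(3) -> b = 0; heap: [0-2 ALLOC][3-23 FREE]
Op 4: free(b) -> (freed b); heap: [0-23 FREE]
Op 5: c = malloc(5) -> c = 0; heap: [0-4 ALLOC][5-23 FREE]
Op 6: d = malloc(2) -> d = 5; heap: [0-4 ALLOC][5-6 ALLOC][7-23 FREE]
malloc(13): first-fit scan over [0-4 ALLOC][5-6 ALLOC][7-23 FREE] -> 7

Answer: 7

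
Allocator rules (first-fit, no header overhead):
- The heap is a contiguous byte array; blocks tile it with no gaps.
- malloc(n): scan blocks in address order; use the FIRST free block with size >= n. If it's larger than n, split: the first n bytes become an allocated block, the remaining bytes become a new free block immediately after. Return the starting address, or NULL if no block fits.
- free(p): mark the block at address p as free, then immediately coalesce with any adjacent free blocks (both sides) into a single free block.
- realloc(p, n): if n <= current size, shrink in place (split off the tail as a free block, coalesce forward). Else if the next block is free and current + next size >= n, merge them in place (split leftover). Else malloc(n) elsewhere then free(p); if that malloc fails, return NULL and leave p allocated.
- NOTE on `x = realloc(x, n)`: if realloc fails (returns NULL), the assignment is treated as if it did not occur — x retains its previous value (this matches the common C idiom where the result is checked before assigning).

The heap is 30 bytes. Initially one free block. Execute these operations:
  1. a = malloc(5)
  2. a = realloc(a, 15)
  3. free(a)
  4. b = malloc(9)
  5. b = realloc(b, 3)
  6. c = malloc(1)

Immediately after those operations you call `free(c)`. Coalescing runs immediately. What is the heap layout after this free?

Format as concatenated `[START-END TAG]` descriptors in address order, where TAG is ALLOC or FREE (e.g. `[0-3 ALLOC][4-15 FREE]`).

Answer: [0-2 ALLOC][3-29 FREE]

Derivation:
Op 1: a = malloc(5) -> a = 0; heap: [0-4 ALLOC][5-29 FREE]
Op 2: a = realloc(a, 15) -> a = 0; heap: [0-14 ALLOC][15-29 FREE]
Op 3: free(a) -> (freed a); heap: [0-29 FREE]
Op 4: b = malloc(9) -> b = 0; heap: [0-8 ALLOC][9-29 FREE]
Op 5: b = realloc(b, 3) -> b = 0; heap: [0-2 ALLOC][3-29 FREE]
Op 6: c = malloc(1) -> c = 3; heap: [0-2 ALLOC][3-3 ALLOC][4-29 FREE]
free(c): c = 3 -> block [3-3 ALLOC]; mark free, coalesce with adjacent free neighbors -> [0-2 ALLOC][3-29 FREE]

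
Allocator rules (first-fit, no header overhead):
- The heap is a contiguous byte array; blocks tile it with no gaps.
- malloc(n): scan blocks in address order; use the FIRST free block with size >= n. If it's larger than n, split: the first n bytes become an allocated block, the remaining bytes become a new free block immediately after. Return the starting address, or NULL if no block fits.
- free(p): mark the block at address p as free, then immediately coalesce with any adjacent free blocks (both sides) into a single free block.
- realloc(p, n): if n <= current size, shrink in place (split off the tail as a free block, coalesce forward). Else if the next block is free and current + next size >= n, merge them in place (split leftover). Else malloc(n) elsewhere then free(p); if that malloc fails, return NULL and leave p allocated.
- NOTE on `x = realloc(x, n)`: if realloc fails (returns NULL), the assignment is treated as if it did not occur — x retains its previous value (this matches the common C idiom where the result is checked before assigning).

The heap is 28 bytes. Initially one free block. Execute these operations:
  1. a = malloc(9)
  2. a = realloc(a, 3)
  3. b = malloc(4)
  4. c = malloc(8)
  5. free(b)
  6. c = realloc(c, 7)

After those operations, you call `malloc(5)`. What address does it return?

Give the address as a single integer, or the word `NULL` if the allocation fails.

Op 1: a = malloc(9) -> a = 0; heap: [0-8 ALLOC][9-27 FREE]
Op 2: a = realloc(a, 3) -> a = 0; heap: [0-2 ALLOC][3-27 FREE]
Op 3: b = malloc(4) -> b = 3; heap: [0-2 ALLOC][3-6 ALLOC][7-27 FREE]
Op 4: c = malloc(8) -> c = 7; heap: [0-2 ALLOC][3-6 ALLOC][7-14 ALLOC][15-27 FREE]
Op 5: free(b) -> (freed b); heap: [0-2 ALLOC][3-6 FREE][7-14 ALLOC][15-27 FREE]
Op 6: c = realloc(c, 7) -> c = 7; heap: [0-2 ALLOC][3-6 FREE][7-13 ALLOC][14-27 FREE]
malloc(5): first-fit scan over [0-2 ALLOC][3-6 FREE][7-13 ALLOC][14-27 FREE] -> 14

Answer: 14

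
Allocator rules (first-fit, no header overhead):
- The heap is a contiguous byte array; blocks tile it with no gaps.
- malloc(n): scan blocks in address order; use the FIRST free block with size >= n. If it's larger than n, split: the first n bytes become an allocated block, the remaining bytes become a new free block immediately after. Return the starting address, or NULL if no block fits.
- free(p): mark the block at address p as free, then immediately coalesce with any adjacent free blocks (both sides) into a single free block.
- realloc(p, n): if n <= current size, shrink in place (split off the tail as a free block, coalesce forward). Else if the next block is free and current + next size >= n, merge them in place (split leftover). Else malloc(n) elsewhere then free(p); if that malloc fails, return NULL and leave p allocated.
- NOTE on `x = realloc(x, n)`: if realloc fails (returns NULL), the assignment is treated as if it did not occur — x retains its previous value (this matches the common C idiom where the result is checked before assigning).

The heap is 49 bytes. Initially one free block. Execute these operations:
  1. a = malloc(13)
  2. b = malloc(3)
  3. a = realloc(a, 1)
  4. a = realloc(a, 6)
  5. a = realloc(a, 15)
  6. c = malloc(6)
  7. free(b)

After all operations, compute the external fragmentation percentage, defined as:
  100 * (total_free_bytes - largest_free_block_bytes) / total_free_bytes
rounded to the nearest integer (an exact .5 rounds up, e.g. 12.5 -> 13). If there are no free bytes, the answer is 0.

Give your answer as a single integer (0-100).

Op 1: a = malloc(13) -> a = 0; heap: [0-12 ALLOC][13-48 FREE]
Op 2: b = malloc(3) -> b = 13; heap: [0-12 ALLOC][13-15 ALLOC][16-48 FREE]
Op 3: a = realloc(a, 1) -> a = 0; heap: [0-0 ALLOC][1-12 FREE][13-15 ALLOC][16-48 FREE]
Op 4: a = realloc(a, 6) -> a = 0; heap: [0-5 ALLOC][6-12 FREE][13-15 ALLOC][16-48 FREE]
Op 5: a = realloc(a, 15) -> a = 16; heap: [0-12 FREE][13-15 ALLOC][16-30 ALLOC][31-48 FREE]
Op 6: c = malloc(6) -> c = 0; heap: [0-5 ALLOC][6-12 FREE][13-15 ALLOC][16-30 ALLOC][31-48 FREE]
Op 7: free(b) -> (freed b); heap: [0-5 ALLOC][6-15 FREE][16-30 ALLOC][31-48 FREE]
Free blocks: [10 18] total_free=28 largest=18 -> 100*(28-18)/28 = 1000/28 ≈ 35.714 -> rounds to 36

Answer: 36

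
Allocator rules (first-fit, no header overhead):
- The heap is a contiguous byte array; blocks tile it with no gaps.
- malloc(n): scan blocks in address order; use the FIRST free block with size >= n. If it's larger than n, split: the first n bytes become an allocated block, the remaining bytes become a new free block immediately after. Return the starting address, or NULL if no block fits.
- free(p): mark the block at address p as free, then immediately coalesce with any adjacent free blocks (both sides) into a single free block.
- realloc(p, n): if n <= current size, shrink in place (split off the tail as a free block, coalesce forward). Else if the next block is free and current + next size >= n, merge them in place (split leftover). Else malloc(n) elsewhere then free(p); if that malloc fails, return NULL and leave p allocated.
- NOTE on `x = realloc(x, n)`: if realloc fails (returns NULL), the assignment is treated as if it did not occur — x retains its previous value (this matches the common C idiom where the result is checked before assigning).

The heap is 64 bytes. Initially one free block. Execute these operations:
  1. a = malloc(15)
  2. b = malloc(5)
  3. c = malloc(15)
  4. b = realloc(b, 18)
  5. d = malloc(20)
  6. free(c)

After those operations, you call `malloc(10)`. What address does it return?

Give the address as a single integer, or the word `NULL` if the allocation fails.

Op 1: a = malloc(15) -> a = 0; heap: [0-14 ALLOC][15-63 FREE]
Op 2: b = malloc(5) -> b = 15; heap: [0-14 ALLOC][15-19 ALLOC][20-63 FREE]
Op 3: c = malloc(15) -> c = 20; heap: [0-14 ALLOC][15-19 ALLOC][20-34 ALLOC][35-63 FREE]
Op 4: b = realloc(b, 18) -> b = 35; heap: [0-14 ALLOC][15-19 FREE][20-34 ALLOC][35-52 ALLOC][53-63 FREE]
Op 5: d = malloc(20) -> d = NULL; heap: [0-14 ALLOC][15-19 FREE][20-34 ALLOC][35-52 ALLOC][53-63 FREE]
Op 6: free(c) -> (freed c); heap: [0-14 ALLOC][15-34 FREE][35-52 ALLOC][53-63 FREE]
malloc(10): first-fit scan over [0-14 ALLOC][15-34 FREE][35-52 ALLOC][53-63 FREE] -> 15

Answer: 15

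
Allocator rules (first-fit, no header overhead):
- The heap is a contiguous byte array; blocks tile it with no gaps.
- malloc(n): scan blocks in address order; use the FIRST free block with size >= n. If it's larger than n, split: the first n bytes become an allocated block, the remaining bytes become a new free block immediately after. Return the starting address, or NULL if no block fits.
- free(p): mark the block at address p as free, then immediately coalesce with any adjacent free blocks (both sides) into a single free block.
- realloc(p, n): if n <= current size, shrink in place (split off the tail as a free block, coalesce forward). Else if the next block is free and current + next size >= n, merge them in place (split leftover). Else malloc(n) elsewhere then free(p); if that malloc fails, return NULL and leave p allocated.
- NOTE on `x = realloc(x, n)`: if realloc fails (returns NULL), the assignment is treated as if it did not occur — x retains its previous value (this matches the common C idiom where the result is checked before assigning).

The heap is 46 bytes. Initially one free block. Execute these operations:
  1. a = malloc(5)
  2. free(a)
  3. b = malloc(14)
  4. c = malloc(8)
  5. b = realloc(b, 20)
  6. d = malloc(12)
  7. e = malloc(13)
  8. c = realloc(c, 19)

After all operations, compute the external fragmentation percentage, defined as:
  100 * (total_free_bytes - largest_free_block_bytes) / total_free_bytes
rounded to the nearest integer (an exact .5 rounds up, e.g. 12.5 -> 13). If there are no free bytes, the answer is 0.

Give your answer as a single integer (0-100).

Answer: 33

Derivation:
Op 1: a = malloc(5) -> a = 0; heap: [0-4 ALLOC][5-45 FREE]
Op 2: free(a) -> (freed a); heap: [0-45 FREE]
Op 3: b = malloc(14) -> b = 0; heap: [0-13 ALLOC][14-45 FREE]
Op 4: c = malloc(8) -> c = 14; heap: [0-13 ALLOC][14-21 ALLOC][22-45 FREE]
Op 5: b = realloc(b, 20) -> b = 22; heap: [0-13 FREE][14-21 ALLOC][22-41 ALLOC][42-45 FREE]
Op 6: d = malloc(12) -> d = 0; heap: [0-11 ALLOC][12-13 FREE][14-21 ALLOC][22-41 ALLOC][42-45 FREE]
Op 7: e = malloc(13) -> e = NULL; heap: [0-11 ALLOC][12-13 FREE][14-21 ALLOC][22-41 ALLOC][42-45 FREE]
Op 8: c = realloc(c, 19) -> NULL (c unchanged); heap: [0-11 ALLOC][12-13 FREE][14-21 ALLOC][22-41 ALLOC][42-45 FREE]
Free blocks: [2 4] total_free=6 largest=4 -> 100*(6-4)/6 = 200/6 ≈ 33.333 -> rounds to 33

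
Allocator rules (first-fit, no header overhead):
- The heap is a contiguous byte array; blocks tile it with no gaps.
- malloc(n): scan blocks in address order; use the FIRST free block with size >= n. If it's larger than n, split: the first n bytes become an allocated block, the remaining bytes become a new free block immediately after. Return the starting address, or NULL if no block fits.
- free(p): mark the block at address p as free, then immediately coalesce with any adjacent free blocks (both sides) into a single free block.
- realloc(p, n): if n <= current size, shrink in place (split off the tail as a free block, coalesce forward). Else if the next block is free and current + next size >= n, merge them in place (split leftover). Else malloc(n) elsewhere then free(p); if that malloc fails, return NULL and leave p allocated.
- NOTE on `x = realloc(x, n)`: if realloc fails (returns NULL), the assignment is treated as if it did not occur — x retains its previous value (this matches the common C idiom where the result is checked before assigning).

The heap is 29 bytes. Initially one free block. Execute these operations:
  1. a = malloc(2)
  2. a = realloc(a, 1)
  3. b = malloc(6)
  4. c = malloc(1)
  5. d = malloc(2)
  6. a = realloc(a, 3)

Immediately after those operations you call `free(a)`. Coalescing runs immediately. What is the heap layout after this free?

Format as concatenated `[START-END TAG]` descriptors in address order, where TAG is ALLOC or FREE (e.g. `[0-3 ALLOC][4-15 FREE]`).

Answer: [0-0 FREE][1-6 ALLOC][7-7 ALLOC][8-9 ALLOC][10-28 FREE]

Derivation:
Op 1: a = malloc(2) -> a = 0; heap: [0-1 ALLOC][2-28 FREE]
Op 2: a = realloc(a, 1) -> a = 0; heap: [0-0 ALLOC][1-28 FREE]
Op 3: b = malloc(6) -> b = 1; heap: [0-0 ALLOC][1-6 ALLOC][7-28 FREE]
Op 4: c = malloc(1) -> c = 7; heap: [0-0 ALLOC][1-6 ALLOC][7-7 ALLOC][8-28 FREE]
Op 5: d = malloc(2) -> d = 8; heap: [0-0 ALLOC][1-6 ALLOC][7-7 ALLOC][8-9 ALLOC][10-28 FREE]
Op 6: a = realloc(a, 3) -> a = 10; heap: [0-0 FREE][1-6 ALLOC][7-7 ALLOC][8-9 ALLOC][10-12 ALLOC][13-28 FREE]
free(a): a = 10 -> block [10-12 ALLOC]; mark free, coalesce with adjacent free neighbors -> [0-0 FREE][1-6 ALLOC][7-7 ALLOC][8-9 ALLOC][10-28 FREE]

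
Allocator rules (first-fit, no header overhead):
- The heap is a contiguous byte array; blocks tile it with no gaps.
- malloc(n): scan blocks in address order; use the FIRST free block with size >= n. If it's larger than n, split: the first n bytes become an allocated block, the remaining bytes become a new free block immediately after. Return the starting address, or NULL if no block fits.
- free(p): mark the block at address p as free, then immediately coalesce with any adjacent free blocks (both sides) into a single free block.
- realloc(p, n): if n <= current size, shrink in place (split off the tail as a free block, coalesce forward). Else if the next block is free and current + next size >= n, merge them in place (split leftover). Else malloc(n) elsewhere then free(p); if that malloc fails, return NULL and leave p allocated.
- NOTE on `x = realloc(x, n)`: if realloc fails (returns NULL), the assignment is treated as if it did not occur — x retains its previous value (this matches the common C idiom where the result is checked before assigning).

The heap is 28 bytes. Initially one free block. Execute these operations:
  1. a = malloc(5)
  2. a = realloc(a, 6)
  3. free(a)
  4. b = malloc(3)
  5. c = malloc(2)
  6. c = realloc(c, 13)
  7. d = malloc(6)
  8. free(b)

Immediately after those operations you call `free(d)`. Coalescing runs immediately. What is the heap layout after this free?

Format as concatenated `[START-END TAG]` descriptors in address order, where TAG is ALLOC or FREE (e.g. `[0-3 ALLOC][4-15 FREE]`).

Op 1: a = malloc(5) -> a = 0; heap: [0-4 ALLOC][5-27 FREE]
Op 2: a = realloc(a, 6) -> a = 0; heap: [0-5 ALLOC][6-27 FREE]
Op 3: free(a) -> (freed a); heap: [0-27 FREE]
Op 4: b = malloc(3) -> b = 0; heap: [0-2 ALLOC][3-27 FREE]
Op 5: c = malloc(2) -> c = 3; heap: [0-2 ALLOC][3-4 ALLOC][5-27 FREE]
Op 6: c = realloc(c, 13) -> c = 3; heap: [0-2 ALLOC][3-15 ALLOC][16-27 FREE]
Op 7: d = malloc(6) -> d = 16; heap: [0-2 ALLOC][3-15 ALLOC][16-21 ALLOC][22-27 FREE]
Op 8: free(b) -> (freed b); heap: [0-2 FREE][3-15 ALLOC][16-21 ALLOC][22-27 FREE]
free(d): d = 16 -> block [16-21 ALLOC]; mark free, coalesce with adjacent free neighbors -> [0-2 FREE][3-15 ALLOC][16-27 FREE]

Answer: [0-2 FREE][3-15 ALLOC][16-27 FREE]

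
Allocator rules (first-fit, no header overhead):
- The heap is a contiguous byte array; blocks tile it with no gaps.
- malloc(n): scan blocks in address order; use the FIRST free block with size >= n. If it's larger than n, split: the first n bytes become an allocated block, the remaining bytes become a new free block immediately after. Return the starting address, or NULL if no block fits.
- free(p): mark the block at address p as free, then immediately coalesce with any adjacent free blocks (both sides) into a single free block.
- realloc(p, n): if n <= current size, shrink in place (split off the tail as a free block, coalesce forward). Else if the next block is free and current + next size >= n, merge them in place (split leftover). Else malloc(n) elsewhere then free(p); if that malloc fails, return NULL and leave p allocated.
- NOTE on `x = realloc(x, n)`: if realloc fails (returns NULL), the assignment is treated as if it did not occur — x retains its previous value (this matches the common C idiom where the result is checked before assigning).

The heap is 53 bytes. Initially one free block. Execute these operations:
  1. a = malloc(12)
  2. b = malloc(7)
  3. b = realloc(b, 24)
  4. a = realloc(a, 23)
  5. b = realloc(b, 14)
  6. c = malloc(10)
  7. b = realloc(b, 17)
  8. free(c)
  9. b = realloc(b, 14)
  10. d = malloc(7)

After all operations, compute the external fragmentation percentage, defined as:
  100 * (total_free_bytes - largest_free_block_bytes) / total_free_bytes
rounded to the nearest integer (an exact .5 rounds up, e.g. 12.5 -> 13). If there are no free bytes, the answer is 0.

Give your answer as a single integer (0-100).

Answer: 15

Derivation:
Op 1: a = malloc(12) -> a = 0; heap: [0-11 ALLOC][12-52 FREE]
Op 2: b = malloc(7) -> b = 12; heap: [0-11 ALLOC][12-18 ALLOC][19-52 FREE]
Op 3: b = realloc(b, 24) -> b = 12; heap: [0-11 ALLOC][12-35 ALLOC][36-52 FREE]
Op 4: a = realloc(a, 23) -> NULL (a unchanged); heap: [0-11 ALLOC][12-35 ALLOC][36-52 FREE]
Op 5: b = realloc(b, 14) -> b = 12; heap: [0-11 ALLOC][12-25 ALLOC][26-52 FREE]
Op 6: c = malloc(10) -> c = 26; heap: [0-11 ALLOC][12-25 ALLOC][26-35 ALLOC][36-52 FREE]
Op 7: b = realloc(b, 17) -> b = 36; heap: [0-11 ALLOC][12-25 FREE][26-35 ALLOC][36-52 ALLOC]
Op 8: free(c) -> (freed c); heap: [0-11 ALLOC][12-35 FREE][36-52 ALLOC]
Op 9: b = realloc(b, 14) -> b = 36; heap: [0-11 ALLOC][12-35 FREE][36-49 ALLOC][50-52 FREE]
Op 10: d = malloc(7) -> d = 12; heap: [0-11 ALLOC][12-18 ALLOC][19-35 FREE][36-49 ALLOC][50-52 FREE]
Free blocks: [17 3] total_free=20 largest=17 -> 100*(20-17)/20 = 300/20 = 15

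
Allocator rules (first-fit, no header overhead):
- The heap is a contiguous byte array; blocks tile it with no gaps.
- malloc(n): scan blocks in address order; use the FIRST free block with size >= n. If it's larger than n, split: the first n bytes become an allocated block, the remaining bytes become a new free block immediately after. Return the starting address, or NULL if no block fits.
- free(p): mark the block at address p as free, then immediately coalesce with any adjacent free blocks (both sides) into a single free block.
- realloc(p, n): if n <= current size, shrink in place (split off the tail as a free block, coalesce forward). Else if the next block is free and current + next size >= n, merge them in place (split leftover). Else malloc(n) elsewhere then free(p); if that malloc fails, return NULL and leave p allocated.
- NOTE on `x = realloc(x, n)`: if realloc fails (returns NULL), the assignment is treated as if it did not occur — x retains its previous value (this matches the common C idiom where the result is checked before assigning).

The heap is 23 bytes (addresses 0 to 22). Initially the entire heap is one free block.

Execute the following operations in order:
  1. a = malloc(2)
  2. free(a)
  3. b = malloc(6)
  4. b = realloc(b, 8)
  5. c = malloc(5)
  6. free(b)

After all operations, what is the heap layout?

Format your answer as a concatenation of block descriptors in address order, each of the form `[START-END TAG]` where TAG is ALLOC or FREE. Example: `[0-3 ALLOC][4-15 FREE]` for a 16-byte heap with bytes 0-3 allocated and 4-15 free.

Answer: [0-7 FREE][8-12 ALLOC][13-22 FREE]

Derivation:
Op 1: a = malloc(2) -> a = 0; heap: [0-1 ALLOC][2-22 FREE]
Op 2: free(a) -> (freed a); heap: [0-22 FREE]
Op 3: b = malloc(6) -> b = 0; heap: [0-5 ALLOC][6-22 FREE]
Op 4: b = realloc(b, 8) -> b = 0; heap: [0-7 ALLOC][8-22 FREE]
Op 5: c = malloc(5) -> c = 8; heap: [0-7 ALLOC][8-12 ALLOC][13-22 FREE]
Op 6: free(b) -> (freed b); heap: [0-7 FREE][8-12 ALLOC][13-22 FREE]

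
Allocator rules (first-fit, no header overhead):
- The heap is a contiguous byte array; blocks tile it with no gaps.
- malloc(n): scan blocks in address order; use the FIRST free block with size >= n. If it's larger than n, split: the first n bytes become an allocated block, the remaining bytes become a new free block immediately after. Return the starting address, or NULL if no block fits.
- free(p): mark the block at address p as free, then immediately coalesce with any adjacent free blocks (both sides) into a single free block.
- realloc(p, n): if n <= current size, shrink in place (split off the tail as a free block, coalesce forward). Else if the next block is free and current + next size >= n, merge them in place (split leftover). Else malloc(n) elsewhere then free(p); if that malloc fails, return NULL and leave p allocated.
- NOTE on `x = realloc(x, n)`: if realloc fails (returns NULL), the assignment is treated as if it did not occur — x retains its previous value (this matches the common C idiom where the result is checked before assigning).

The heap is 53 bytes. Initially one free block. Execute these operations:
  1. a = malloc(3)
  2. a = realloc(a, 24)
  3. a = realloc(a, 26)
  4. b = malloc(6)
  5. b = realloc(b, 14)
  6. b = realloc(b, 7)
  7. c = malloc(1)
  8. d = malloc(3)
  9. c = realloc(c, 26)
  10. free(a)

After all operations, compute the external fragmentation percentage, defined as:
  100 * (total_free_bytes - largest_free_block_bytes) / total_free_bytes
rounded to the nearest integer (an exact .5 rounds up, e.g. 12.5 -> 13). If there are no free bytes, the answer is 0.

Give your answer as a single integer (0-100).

Op 1: a = malloc(3) -> a = 0; heap: [0-2 ALLOC][3-52 FREE]
Op 2: a = realloc(a, 24) -> a = 0; heap: [0-23 ALLOC][24-52 FREE]
Op 3: a = realloc(a, 26) -> a = 0; heap: [0-25 ALLOC][26-52 FREE]
Op 4: b = malloc(6) -> b = 26; heap: [0-25 ALLOC][26-31 ALLOC][32-52 FREE]
Op 5: b = realloc(b, 14) -> b = 26; heap: [0-25 ALLOC][26-39 ALLOC][40-52 FREE]
Op 6: b = realloc(b, 7) -> b = 26; heap: [0-25 ALLOC][26-32 ALLOC][33-52 FREE]
Op 7: c = malloc(1) -> c = 33; heap: [0-25 ALLOC][26-32 ALLOC][33-33 ALLOC][34-52 FREE]
Op 8: d = malloc(3) -> d = 34; heap: [0-25 ALLOC][26-32 ALLOC][33-33 ALLOC][34-36 ALLOC][37-52 FREE]
Op 9: c = realloc(c, 26) -> NULL (c unchanged); heap: [0-25 ALLOC][26-32 ALLOC][33-33 ALLOC][34-36 ALLOC][37-52 FREE]
Op 10: free(a) -> (freed a); heap: [0-25 FREE][26-32 ALLOC][33-33 ALLOC][34-36 ALLOC][37-52 FREE]
Free blocks: [26 16] total_free=42 largest=26 -> 100*(42-26)/42 = 1600/42 ≈ 38.095 -> rounds to 38

Answer: 38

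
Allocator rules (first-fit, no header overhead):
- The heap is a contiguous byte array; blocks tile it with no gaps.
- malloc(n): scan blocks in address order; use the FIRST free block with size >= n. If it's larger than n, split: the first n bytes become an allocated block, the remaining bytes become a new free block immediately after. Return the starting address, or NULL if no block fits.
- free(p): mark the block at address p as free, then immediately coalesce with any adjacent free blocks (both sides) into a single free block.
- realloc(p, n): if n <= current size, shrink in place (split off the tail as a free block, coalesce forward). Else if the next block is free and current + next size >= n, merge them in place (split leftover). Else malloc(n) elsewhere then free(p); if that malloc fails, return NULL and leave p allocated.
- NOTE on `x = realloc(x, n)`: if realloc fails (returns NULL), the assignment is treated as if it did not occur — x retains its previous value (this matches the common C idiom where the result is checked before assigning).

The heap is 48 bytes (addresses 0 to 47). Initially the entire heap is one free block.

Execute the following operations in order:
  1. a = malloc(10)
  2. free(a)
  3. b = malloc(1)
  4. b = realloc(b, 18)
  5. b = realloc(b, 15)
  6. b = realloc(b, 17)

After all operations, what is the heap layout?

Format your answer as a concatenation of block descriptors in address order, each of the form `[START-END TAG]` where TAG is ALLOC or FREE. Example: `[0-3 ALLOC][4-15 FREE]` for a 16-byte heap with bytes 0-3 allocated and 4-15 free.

Answer: [0-16 ALLOC][17-47 FREE]

Derivation:
Op 1: a = malloc(10) -> a = 0; heap: [0-9 ALLOC][10-47 FREE]
Op 2: free(a) -> (freed a); heap: [0-47 FREE]
Op 3: b = malloc(1) -> b = 0; heap: [0-0 ALLOC][1-47 FREE]
Op 4: b = realloc(b, 18) -> b = 0; heap: [0-17 ALLOC][18-47 FREE]
Op 5: b = realloc(b, 15) -> b = 0; heap: [0-14 ALLOC][15-47 FREE]
Op 6: b = realloc(b, 17) -> b = 0; heap: [0-16 ALLOC][17-47 FREE]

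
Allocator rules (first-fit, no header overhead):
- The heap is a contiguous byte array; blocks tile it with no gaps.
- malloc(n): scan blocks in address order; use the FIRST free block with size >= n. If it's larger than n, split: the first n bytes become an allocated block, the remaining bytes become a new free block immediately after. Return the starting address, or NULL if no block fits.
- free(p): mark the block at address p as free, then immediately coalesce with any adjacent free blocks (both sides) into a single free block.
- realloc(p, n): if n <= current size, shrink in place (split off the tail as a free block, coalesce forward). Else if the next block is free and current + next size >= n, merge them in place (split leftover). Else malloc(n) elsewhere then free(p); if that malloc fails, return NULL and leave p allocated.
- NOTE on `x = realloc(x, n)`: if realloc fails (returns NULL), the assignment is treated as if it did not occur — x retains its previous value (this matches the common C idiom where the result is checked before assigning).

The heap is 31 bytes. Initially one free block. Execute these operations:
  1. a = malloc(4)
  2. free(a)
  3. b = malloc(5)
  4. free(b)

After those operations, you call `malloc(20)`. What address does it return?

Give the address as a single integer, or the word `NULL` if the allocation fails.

Op 1: a = malloc(4) -> a = 0; heap: [0-3 ALLOC][4-30 FREE]
Op 2: free(a) -> (freed a); heap: [0-30 FREE]
Op 3: b = malloc(5) -> b = 0; heap: [0-4 ALLOC][5-30 FREE]
Op 4: free(b) -> (freed b); heap: [0-30 FREE]
malloc(20): first-fit scan over [0-30 FREE] -> 0

Answer: 0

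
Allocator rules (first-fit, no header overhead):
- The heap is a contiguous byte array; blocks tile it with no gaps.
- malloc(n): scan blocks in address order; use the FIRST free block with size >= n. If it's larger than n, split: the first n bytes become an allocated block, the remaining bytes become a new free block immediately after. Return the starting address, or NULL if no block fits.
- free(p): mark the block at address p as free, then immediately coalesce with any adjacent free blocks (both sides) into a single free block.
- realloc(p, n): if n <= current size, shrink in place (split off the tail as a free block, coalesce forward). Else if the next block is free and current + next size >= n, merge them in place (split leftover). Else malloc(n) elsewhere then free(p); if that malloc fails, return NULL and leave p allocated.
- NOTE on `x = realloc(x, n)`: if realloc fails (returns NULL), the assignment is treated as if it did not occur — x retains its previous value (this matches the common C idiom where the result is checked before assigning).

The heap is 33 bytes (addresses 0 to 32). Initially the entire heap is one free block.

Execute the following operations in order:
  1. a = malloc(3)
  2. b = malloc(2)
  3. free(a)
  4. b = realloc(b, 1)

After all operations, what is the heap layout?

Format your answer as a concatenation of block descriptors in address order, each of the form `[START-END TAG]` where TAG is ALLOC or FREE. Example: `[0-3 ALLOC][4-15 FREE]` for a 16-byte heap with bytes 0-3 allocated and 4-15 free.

Op 1: a = malloc(3) -> a = 0; heap: [0-2 ALLOC][3-32 FREE]
Op 2: b = malloc(2) -> b = 3; heap: [0-2 ALLOC][3-4 ALLOC][5-32 FREE]
Op 3: free(a) -> (freed a); heap: [0-2 FREE][3-4 ALLOC][5-32 FREE]
Op 4: b = realloc(b, 1) -> b = 3; heap: [0-2 FREE][3-3 ALLOC][4-32 FREE]

Answer: [0-2 FREE][3-3 ALLOC][4-32 FREE]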